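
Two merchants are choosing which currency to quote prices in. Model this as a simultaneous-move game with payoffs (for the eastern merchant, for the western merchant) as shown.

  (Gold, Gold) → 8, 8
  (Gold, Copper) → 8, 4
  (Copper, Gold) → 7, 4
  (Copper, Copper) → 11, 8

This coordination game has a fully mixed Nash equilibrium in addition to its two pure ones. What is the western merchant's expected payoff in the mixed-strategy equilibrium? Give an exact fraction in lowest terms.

The eastern merchant mixes with probability p on Gold, chosen so the western merchant is indifferent: 8p + 4(1−p) = 4p + 8(1−p) gives p = 1/2.
The western merchant's expected payoff is 8·1/2 + 4·1/2 = 6.

6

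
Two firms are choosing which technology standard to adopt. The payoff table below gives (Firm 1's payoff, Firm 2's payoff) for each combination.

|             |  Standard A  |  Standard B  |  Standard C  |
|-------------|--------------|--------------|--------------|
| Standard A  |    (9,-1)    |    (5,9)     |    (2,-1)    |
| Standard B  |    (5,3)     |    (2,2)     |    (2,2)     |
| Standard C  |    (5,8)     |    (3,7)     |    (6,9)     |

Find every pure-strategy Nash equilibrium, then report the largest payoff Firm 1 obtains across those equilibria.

(Standard A, Standard B) is a pure NE (Firm 1: 5 ≥ 3; Firm 2: 9 ≥ -1). Firm 1 gets 5.
Both Standard C is a pure NE (Firm 1: 6 ≥ 2; Firm 2: 9 ≥ 8). Firm 1 gets 6.
Every other cell has a profitable deviation for at least one player. Highest of {5, 6} is 6.

6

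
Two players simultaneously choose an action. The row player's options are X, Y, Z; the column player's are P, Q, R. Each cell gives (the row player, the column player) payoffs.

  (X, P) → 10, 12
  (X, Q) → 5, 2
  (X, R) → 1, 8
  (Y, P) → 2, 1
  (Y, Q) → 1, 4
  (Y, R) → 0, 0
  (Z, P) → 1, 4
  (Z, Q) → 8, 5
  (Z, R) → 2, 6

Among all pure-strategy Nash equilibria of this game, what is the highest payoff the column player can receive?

(X, P) is a pure NE (the row player: 10 ≥ 2; the column player: 12 ≥ 8). The column player gets 12.
(Z, R) is a pure NE (the row player: 2 ≥ 1; the column player: 6 ≥ 5). The column player gets 6.
Every other cell has a profitable deviation for at least one player. Highest of {12, 6} is 12.

12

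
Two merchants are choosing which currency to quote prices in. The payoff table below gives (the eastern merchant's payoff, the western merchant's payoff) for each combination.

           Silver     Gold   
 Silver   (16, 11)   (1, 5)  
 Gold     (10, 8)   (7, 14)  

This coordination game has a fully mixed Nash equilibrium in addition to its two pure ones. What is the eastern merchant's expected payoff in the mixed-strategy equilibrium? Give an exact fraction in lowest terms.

17/2

The western merchant mixes with probability q on Silver, chosen so the eastern merchant is indifferent: 16q + 1(1−q) = 10q + 7(1−q) gives q = 1/2.
The eastern merchant's expected payoff (from either row, since indifferent) is 16·1/2 + 1·1/2 = 17/2.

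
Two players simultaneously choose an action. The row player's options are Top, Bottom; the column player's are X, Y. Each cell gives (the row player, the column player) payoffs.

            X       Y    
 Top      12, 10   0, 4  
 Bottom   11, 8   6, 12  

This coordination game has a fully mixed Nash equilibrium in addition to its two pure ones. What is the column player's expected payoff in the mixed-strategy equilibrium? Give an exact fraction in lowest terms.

The row player mixes with probability p on Top, chosen so the column player is indifferent: 10p + 8(1−p) = 4p + 12(1−p) gives p = 2/5.
The column player's expected payoff is 10·2/5 + 8·3/5 = 44/5.

44/5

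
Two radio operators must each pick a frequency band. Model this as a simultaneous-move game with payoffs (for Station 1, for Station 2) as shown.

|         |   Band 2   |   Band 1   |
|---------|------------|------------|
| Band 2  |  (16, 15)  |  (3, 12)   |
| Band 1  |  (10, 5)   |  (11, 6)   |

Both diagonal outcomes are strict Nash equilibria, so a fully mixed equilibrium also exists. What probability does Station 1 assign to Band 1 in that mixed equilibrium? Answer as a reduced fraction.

Station 1's mix p on Band 2 must make Station 2 indifferent between Band 2 and Band 1.
Station 2's payoff from Band 2: 15p + 5(1−p). From Band 1: 12p + 6(1−p).
Set equal: 3p = 1(1−p) → p = 1/4.
Probability on Band 1 is 1 − 1/4 = 3/4.

3/4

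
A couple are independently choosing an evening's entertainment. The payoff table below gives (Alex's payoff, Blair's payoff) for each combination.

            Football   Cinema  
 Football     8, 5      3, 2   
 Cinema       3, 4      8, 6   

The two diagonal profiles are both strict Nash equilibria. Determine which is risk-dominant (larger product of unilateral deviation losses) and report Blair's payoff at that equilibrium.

5

At both Football: Alex loses 8 − 3 = 5 by deviating; Blair loses 5 − 2 = 3. Product = 5·3 = 15.
At both Cinema: Alex loses 8 − 3 = 5 by deviating; Blair loses 6 − 4 = 2. Product = 5·2 = 10.
15 > 10, so both Football is risk-dominant. Blair's payoff there is 5.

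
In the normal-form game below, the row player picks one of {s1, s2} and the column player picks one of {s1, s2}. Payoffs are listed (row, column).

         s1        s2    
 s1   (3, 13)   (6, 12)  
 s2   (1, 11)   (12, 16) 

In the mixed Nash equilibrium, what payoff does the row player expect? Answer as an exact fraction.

The column player mixes with probability q on s1, chosen so the row player is indifferent: 3q + 6(1−q) = 1q + 12(1−q) gives q = 3/4.
The row player's expected payoff (from either row, since indifferent) is 3·3/4 + 6·1/4 = 15/4.

15/4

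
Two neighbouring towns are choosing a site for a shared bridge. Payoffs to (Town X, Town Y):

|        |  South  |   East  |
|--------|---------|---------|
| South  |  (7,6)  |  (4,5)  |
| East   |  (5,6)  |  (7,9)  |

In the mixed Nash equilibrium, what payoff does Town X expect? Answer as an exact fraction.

Town Y mixes with probability q on South, chosen so Town X is indifferent: 7q + 4(1−q) = 5q + 7(1−q) gives q = 3/5.
Town X's expected payoff (from either row, since indifferent) is 7·3/5 + 4·2/5 = 29/5.

29/5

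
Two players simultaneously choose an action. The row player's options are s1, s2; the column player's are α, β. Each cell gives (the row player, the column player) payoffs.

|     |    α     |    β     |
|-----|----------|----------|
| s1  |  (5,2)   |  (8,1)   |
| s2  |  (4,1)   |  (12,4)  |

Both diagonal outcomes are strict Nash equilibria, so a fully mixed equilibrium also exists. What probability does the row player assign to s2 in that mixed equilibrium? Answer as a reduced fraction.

The row player's mix p on s1 must make the column player indifferent between α and β.
The column player's payoff from α: 2p + 1(1−p). From β: 1p + 4(1−p).
Set equal: 1p = 3(1−p) → p = 3/4.
Probability on s2 is 1 − 3/4 = 1/4.

1/4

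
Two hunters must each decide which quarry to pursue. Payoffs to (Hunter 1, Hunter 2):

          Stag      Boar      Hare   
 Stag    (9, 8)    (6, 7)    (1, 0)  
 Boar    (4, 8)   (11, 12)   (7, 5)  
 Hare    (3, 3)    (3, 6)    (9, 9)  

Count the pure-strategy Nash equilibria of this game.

Both Stag: Hunter 1 gets 9 (best alternative 4); Hunter 2 gets 8 (best alternative 7). Neither deviates — NE.
Both Boar: Hunter 1 gets 11 (best alternative 6); Hunter 2 gets 12 (best alternative 8). Neither deviates — NE.
Both Hare: Hunter 1 gets 9 (best alternative 7); Hunter 2 gets 9 (best alternative 6). Neither deviates — NE.
(Stag, Hare) is not a NE: Hunter 1 would switch to Hare (9 > 1).
No other cell survives both best-response checks, so there are 3 pure NE.

3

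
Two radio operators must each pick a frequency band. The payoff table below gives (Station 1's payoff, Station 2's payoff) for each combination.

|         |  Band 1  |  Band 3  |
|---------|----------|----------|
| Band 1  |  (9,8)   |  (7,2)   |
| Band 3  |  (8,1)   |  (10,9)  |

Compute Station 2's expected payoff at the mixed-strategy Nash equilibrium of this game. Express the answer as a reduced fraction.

5

Station 1 mixes with probability p on Band 1, chosen so Station 2 is indifferent: 8p + 1(1−p) = 2p + 9(1−p) gives p = 4/7.
Station 2's expected payoff is 8·4/7 + 1·3/7 = 5.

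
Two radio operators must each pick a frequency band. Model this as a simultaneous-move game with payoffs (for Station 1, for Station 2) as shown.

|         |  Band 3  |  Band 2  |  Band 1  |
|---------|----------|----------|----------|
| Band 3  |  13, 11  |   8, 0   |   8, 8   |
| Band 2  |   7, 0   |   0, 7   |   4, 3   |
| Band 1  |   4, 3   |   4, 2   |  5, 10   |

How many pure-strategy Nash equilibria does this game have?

Both Band 3: Station 1 gets 13 (best alternative 7); Station 2 gets 11 (best alternative 8). Neither deviates — NE.
Both Band 2 is not a NE: Station 1 would switch to Band 3 (8 > 0).
No other cell survives both best-response checks, so there is 1 pure NE.

1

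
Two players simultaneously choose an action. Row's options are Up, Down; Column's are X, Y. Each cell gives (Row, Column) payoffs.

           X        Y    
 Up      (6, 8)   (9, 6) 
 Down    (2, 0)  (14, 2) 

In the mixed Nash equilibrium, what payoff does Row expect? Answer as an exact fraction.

Column mixes with probability q on X, chosen so Row is indifferent: 6q + 9(1−q) = 2q + 14(1−q) gives q = 5/9.
Row's expected payoff (from either row, since indifferent) is 6·5/9 + 9·4/9 = 22/3.

22/3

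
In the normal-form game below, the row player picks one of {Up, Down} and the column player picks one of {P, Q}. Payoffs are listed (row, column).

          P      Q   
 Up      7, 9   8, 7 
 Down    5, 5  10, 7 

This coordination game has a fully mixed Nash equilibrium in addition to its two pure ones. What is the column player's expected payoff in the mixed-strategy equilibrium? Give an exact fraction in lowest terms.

The row player mixes with probability p on Up, chosen so the column player is indifferent: 9p + 5(1−p) = 7p + 7(1−p) gives p = 1/2.
The column player's expected payoff is 9·1/2 + 5·1/2 = 7.

7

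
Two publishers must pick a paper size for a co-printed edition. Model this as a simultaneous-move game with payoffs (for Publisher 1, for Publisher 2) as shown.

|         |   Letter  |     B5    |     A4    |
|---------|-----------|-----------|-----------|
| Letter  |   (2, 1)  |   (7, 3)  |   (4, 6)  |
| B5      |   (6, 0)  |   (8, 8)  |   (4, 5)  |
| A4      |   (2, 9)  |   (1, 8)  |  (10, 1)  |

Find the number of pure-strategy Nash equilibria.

Both B5: Publisher 1 gets 8 (best alternative 7); Publisher 2 gets 8 (best alternative 5). Neither deviates — NE.
Both Letter is not a NE: Publisher 1 would switch to B5 (6 > 2).
No other cell survives both best-response checks, so there is 1 pure NE.

1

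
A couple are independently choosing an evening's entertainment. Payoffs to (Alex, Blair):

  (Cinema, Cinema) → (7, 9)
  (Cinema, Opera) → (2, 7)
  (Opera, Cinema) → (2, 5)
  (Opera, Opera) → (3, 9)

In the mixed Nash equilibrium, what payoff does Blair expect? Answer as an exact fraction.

Alex mixes with probability p on Cinema, chosen so Blair is indifferent: 9p + 5(1−p) = 7p + 9(1−p) gives p = 2/3.
Blair's expected payoff is 9·2/3 + 5·1/3 = 23/3.

23/3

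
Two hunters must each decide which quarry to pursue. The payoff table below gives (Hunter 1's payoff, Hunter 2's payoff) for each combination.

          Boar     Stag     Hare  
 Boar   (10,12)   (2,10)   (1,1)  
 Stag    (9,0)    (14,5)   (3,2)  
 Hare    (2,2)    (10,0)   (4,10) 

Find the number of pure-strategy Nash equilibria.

3

Both Boar: Hunter 1 gets 10 (best alternative 9); Hunter 2 gets 12 (best alternative 10). Neither deviates — NE.
Both Stag: Hunter 1 gets 14 (best alternative 10); Hunter 2 gets 5 (best alternative 2). Neither deviates — NE.
Both Hare: Hunter 1 gets 4 (best alternative 3); Hunter 2 gets 10 (best alternative 2). Neither deviates — NE.
(Boar, Stag) is not a NE: Hunter 1 would switch to Stag (14 > 2).
No other cell survives both best-response checks, so there are 3 pure NE.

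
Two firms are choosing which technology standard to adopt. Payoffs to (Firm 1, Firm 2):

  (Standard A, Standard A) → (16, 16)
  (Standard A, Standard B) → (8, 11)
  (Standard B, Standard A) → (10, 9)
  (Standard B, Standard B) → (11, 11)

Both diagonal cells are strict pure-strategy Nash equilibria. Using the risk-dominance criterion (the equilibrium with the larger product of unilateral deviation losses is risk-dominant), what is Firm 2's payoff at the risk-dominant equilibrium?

16

At both Standard A: Firm 1 loses 16 − 10 = 6 by deviating; Firm 2 loses 16 − 11 = 5. Product = 6·5 = 30.
At both Standard B: Firm 1 loses 11 − 8 = 3 by deviating; Firm 2 loses 11 − 9 = 2. Product = 3·2 = 6.
30 > 6, so both Standard A is risk-dominant. Firm 2's payoff there is 16.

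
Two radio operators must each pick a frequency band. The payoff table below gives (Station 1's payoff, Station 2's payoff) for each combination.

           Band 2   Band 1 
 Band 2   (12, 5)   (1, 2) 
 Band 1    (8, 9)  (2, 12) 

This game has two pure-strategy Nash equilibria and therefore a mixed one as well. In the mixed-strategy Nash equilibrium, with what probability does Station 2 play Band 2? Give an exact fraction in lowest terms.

Station 2's mix q on Band 2 must make Station 1 indifferent between Band 2 and Band 1.
Station 1's payoff from Band 2: 12q + 1(1−q). From Band 1: 8q + 2(1−q).
Set equal: 4q = 1(1−q) → q = 1/5.

1/5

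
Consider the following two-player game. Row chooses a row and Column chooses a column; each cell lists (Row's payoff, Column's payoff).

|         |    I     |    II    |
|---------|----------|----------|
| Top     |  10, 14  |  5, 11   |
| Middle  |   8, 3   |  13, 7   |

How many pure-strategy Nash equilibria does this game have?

2

(Top, I): Row gets 10 (best alternative 8); Column gets 14 (best alternative 11). Neither deviates — NE.
(Middle, II): Row gets 13 (best alternative 5); Column gets 7 (best alternative 3). Neither deviates — NE.
(Middle, I) is not a NE: Row would switch to Top (10 > 8).
No other cell survives both best-response checks, so there are 2 pure NE.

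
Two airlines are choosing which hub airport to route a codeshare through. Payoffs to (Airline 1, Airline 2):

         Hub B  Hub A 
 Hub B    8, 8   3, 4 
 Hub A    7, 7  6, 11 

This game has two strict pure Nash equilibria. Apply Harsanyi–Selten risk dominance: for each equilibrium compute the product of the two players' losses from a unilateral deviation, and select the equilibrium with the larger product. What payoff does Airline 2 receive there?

At both Hub B: Airline 1 loses 8 − 7 = 1 by deviating; Airline 2 loses 8 − 4 = 4. Product = 1·4 = 4.
At both Hub A: Airline 1 loses 6 − 3 = 3 by deviating; Airline 2 loses 11 − 7 = 4. Product = 3·4 = 12.
12 > 4, so both Hub A is risk-dominant. Airline 2's payoff there is 11.

11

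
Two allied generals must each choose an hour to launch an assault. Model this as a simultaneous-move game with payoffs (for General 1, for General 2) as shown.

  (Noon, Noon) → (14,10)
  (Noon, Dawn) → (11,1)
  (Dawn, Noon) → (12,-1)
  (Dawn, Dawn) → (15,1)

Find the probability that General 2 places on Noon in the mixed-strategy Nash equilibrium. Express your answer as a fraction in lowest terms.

2/3

General 2's mix q on Noon must make General 1 indifferent between Noon and Dawn.
General 1's payoff from Noon: 14q + 11(1−q). From Dawn: 12q + 15(1−q).
Set equal: 2q = 4(1−q) → q = 4/6 = 2/3.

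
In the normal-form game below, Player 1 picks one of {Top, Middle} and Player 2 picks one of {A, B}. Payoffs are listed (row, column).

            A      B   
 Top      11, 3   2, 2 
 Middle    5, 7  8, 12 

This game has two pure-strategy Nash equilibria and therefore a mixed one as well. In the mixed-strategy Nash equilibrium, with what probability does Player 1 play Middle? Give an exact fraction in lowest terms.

1/6

Player 1's mix p on Top must make Player 2 indifferent between A and B.
Player 2's payoff from A: 3p + 7(1−p). From B: 2p + 12(1−p).
Set equal: 1p = 5(1−p) → p = 5/6.
Probability on Middle is 1 − 5/6 = 1/6.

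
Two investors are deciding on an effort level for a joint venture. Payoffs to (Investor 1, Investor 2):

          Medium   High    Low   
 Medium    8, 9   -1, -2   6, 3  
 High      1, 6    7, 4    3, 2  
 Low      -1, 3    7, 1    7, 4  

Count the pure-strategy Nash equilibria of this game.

Both Medium: Investor 1 gets 8 (best alternative 1); Investor 2 gets 9 (best alternative 3). Neither deviates — NE.
Both Low: Investor 1 gets 7 (best alternative 6); Investor 2 gets 4 (best alternative 3). Neither deviates — NE.
Both High is not a NE: Investor 2 would switch to Medium (6 > 4).
No other cell survives both best-response checks, so there are 2 pure NE.

2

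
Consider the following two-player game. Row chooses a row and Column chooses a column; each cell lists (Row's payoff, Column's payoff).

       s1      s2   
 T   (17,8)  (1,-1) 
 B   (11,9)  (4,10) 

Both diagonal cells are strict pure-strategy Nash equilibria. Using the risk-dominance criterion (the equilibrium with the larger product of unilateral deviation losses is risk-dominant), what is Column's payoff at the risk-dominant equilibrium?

At (T, s1): Row loses 17 − 11 = 6 by deviating; Column loses 8 − (-1) = 9. Product = 6·9 = 54.
At (B, s2): Row loses 4 − 1 = 3 by deviating; Column loses 10 − 9 = 1. Product = 3·1 = 3.
54 > 3, so (T, s1) is risk-dominant. Column's payoff there is 8.

8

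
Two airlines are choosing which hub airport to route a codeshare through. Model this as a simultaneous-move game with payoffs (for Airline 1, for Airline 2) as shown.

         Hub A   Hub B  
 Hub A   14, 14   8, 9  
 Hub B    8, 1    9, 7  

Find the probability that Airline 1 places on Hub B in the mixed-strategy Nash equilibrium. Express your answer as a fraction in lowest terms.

Airline 1's mix p on Hub A must make Airline 2 indifferent between Hub A and Hub B.
Airline 2's payoff from Hub A: 14p + 1(1−p). From Hub B: 9p + 7(1−p).
Set equal: 5p = 6(1−p) → p = 6/11.
Probability on Hub B is 1 − 6/11 = 5/11.

5/11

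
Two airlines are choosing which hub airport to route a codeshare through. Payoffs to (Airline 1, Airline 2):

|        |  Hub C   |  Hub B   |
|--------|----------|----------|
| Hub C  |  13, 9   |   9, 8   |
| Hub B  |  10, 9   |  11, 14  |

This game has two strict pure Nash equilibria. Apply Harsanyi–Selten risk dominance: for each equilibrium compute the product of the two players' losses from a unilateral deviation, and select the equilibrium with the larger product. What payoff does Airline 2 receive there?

At both Hub C: Airline 1 loses 13 − 10 = 3 by deviating; Airline 2 loses 9 − 8 = 1. Product = 3·1 = 3.
At both Hub B: Airline 1 loses 11 − 9 = 2 by deviating; Airline 2 loses 14 − 9 = 5. Product = 2·5 = 10.
10 > 3, so both Hub B is risk-dominant. Airline 2's payoff there is 14.

14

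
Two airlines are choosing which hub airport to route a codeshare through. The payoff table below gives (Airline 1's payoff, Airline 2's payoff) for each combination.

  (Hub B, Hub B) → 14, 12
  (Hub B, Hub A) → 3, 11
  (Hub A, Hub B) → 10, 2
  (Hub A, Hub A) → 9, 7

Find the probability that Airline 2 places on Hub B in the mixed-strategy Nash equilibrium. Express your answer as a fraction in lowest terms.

3/5

Airline 2's mix q on Hub B must make Airline 1 indifferent between Hub B and Hub A.
Airline 1's payoff from Hub B: 14q + 3(1−q). From Hub A: 10q + 9(1−q).
Set equal: 4q = 6(1−q) → q = 6/10 = 3/5.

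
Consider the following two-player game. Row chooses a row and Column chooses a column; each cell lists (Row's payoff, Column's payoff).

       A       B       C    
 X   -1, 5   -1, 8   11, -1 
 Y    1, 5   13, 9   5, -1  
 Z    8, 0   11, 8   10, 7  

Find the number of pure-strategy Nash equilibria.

(Y, B): Row gets 13 (best alternative 11); Column gets 9 (best alternative 5). Neither deviates — NE.
(Z, C) is not a NE: Row would switch to X (11 > 10).
No other cell survives both best-response checks, so there is 1 pure NE.

1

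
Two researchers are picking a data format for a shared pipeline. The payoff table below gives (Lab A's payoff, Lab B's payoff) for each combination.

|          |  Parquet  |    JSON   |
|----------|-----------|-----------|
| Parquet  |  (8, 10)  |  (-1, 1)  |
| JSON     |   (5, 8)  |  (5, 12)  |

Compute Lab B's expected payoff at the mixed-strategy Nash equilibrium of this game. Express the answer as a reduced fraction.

112/13

Lab A mixes with probability p on Parquet, chosen so Lab B is indifferent: 10p + 8(1−p) = 1p + 12(1−p) gives p = 4/13.
Lab B's expected payoff is 10·4/13 + 8·9/13 = 112/13.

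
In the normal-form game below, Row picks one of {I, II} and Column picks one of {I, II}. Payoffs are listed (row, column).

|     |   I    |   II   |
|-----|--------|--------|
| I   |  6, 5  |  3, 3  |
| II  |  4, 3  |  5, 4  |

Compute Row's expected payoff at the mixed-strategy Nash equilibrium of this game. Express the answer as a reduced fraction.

Column mixes with probability q on I, chosen so Row is indifferent: 6q + 3(1−q) = 4q + 5(1−q) gives q = 1/2.
Row's expected payoff (from either row, since indifferent) is 6·1/2 + 3·1/2 = 9/2.

9/2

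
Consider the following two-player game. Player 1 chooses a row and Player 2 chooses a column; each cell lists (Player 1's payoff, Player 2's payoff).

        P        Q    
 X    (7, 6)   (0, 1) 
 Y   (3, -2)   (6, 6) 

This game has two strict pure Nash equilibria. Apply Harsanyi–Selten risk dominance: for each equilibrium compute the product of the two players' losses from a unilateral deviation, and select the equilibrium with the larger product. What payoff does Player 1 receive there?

At (X, P): Player 1 loses 7 − 3 = 4 by deviating; Player 2 loses 6 − 1 = 5. Product = 4·5 = 20.
At (Y, Q): Player 1 loses 6 − 0 = 6 by deviating; Player 2 loses 6 − (-2) = 8. Product = 6·8 = 48.
48 > 20, so (Y, Q) is risk-dominant. Player 1's payoff there is 6.

6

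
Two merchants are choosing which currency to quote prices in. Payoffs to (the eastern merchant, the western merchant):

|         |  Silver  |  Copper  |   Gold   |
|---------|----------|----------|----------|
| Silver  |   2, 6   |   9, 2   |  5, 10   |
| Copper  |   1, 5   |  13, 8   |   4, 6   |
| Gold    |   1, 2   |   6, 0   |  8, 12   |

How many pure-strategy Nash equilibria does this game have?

2

Both Copper: the eastern merchant gets 13 (best alternative 9); the western merchant gets 8 (best alternative 6). Neither deviates — NE.
Both Gold: the eastern merchant gets 8 (best alternative 5); the western merchant gets 12 (best alternative 2). Neither deviates — NE.
Both Silver is not a NE: the western merchant would switch to Gold (10 > 6).
No other cell survives both best-response checks, so there are 2 pure NE.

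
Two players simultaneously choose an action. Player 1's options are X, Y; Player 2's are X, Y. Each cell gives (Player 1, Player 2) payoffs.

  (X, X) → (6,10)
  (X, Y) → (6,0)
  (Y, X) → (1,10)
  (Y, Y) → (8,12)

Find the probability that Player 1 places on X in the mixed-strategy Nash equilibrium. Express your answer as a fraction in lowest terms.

1/6

Player 1's mix p on X must make Player 2 indifferent between X and Y.
Player 2's payoff from X: 10p + 10(1−p). From Y: 0p + 12(1−p).
Set equal: 10p = 2(1−p) → p = 2/12 = 1/6.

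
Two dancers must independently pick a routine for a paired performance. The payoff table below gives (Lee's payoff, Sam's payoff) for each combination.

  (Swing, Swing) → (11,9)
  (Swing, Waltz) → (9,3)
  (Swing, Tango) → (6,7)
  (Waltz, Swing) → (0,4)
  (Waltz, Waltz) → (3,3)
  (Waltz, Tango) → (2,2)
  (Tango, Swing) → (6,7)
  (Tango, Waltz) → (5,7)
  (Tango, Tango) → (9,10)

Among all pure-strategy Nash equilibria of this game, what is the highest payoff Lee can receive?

Both Swing is a pure NE (Lee: 11 ≥ 6; Sam: 9 ≥ 7). Lee gets 11.
Both Tango is a pure NE (Lee: 9 ≥ 6; Sam: 10 ≥ 7). Lee gets 9.
Every other cell has a profitable deviation for at least one player. Highest of {11, 9} is 11.

11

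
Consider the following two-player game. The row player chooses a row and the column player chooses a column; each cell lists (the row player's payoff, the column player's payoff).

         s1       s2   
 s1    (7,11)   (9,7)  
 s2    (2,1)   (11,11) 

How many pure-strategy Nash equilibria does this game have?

Both s1: the row player gets 7 (best alternative 2); the column player gets 11 (best alternative 7). Neither deviates — NE.
Both s2: the row player gets 11 (best alternative 9); the column player gets 11 (best alternative 1). Neither deviates — NE.
(s1, s2) is not a NE: the row player would switch to s2 (11 > 9).
No other cell survives both best-response checks, so there are 2 pure NE.

2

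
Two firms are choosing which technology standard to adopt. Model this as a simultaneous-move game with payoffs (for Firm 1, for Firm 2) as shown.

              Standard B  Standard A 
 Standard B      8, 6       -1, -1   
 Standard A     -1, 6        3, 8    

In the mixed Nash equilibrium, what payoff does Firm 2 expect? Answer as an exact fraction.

6

Firm 1 mixes with probability p on Standard B, chosen so Firm 2 is indifferent: 6p + 6(1−p) = (-1)p + 8(1−p) gives p = 2/9.
Firm 2's expected payoff is 6·2/9 + 6·7/9 = 6.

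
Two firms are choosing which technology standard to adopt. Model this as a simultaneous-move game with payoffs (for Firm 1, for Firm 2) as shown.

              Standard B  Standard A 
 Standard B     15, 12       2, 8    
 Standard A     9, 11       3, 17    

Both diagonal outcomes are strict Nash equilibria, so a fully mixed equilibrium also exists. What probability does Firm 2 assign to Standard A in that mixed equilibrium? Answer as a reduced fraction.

6/7

Firm 2's mix q on Standard B must make Firm 1 indifferent between Standard B and Standard A.
Firm 1's payoff from Standard B: 15q + 2(1−q). From Standard A: 9q + 3(1−q).
Set equal: 6q = 1(1−q) → q = 1/7.
Probability on Standard A is 1 − 1/7 = 6/7.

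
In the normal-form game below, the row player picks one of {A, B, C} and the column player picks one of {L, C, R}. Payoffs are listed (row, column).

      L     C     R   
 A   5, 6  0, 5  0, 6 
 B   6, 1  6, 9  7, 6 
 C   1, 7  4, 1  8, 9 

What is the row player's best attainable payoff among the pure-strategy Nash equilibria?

(B, C) is a pure NE (the row player: 6 ≥ 4; the column player: 9 ≥ 6). The row player gets 6.
(C, R) is a pure NE (the row player: 8 ≥ 7; the column player: 9 ≥ 7). The row player gets 8.
Every other cell has a profitable deviation for at least one player. Highest of {6, 8} is 8.

8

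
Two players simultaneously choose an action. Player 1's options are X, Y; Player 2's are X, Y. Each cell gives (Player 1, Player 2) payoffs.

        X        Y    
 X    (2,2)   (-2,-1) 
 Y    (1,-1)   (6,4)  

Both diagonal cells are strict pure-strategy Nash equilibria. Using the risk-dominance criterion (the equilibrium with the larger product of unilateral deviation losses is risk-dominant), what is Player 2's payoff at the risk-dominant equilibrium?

4

At both X: Player 1 loses 2 − 1 = 1 by deviating; Player 2 loses 2 − (-1) = 3. Product = 1·3 = 3.
At both Y: Player 1 loses 6 − (-2) = 8 by deviating; Player 2 loses 4 − (-1) = 5. Product = 8·5 = 40.
40 > 3, so both Y is risk-dominant. Player 2's payoff there is 4.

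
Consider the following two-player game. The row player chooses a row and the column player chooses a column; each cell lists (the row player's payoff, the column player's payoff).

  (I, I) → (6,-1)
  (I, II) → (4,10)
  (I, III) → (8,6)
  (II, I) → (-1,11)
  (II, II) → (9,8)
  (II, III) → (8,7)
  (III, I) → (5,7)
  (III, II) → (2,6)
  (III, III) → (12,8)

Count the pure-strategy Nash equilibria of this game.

1

Both III: the row player gets 12 (best alternative 8); the column player gets 8 (best alternative 7). Neither deviates — NE.
Both I is not a NE: the column player would switch to II (10 > -1).
No other cell survives both best-response checks, so there is 1 pure NE.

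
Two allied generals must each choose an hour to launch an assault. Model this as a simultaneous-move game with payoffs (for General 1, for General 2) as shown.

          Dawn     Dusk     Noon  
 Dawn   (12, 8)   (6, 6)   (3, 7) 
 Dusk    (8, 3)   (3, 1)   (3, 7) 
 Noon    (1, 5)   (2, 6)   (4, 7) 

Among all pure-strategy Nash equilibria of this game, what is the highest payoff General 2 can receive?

Both Dawn is a pure NE (General 1: 12 ≥ 8; General 2: 8 ≥ 7). General 2 gets 8.
Both Noon is a pure NE (General 1: 4 ≥ 3; General 2: 7 ≥ 6). General 2 gets 7.
Every other cell has a profitable deviation for at least one player. Highest of {8, 7} is 8.

8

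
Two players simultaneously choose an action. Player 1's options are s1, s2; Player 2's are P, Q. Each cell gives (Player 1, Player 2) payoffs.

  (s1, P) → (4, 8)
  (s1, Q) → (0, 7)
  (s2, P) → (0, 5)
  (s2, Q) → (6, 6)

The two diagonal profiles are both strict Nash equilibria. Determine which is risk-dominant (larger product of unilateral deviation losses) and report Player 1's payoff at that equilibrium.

6

At (s1, P): Player 1 loses 4 − 0 = 4 by deviating; Player 2 loses 8 − 7 = 1. Product = 4·1 = 4.
At (s2, Q): Player 1 loses 6 − 0 = 6 by deviating; Player 2 loses 6 − 5 = 1. Product = 6·1 = 6.
6 > 4, so (s2, Q) is risk-dominant. Player 1's payoff there is 6.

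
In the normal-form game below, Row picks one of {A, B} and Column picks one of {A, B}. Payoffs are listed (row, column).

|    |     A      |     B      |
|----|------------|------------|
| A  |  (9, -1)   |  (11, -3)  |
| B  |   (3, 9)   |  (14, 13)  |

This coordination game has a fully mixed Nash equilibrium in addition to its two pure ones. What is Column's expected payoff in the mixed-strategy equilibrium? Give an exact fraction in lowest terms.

7/3

Row mixes with probability p on A, chosen so Column is indifferent: (-1)p + 9(1−p) = (-3)p + 13(1−p) gives p = 2/3.
Column's expected payoff is (-1)·2/3 + 9·1/3 = 7/3.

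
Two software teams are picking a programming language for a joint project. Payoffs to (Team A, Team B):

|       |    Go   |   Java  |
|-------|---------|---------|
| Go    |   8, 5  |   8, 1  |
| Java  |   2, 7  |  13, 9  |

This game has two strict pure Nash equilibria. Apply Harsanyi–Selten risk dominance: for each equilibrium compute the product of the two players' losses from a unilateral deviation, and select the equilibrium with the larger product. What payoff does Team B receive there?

At both Go: Team A loses 8 − 2 = 6 by deviating; Team B loses 5 − 1 = 4. Product = 6·4 = 24.
At both Java: Team A loses 13 − 8 = 5 by deviating; Team B loses 9 − 7 = 2. Product = 5·2 = 10.
24 > 10, so both Go is risk-dominant. Team B's payoff there is 5.

5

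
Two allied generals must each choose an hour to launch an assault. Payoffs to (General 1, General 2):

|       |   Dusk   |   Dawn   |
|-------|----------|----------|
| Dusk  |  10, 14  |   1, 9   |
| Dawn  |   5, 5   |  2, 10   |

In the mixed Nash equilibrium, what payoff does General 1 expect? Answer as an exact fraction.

5/2

General 2 mixes with probability q on Dusk, chosen so General 1 is indifferent: 10q + 1(1−q) = 5q + 2(1−q) gives q = 1/6.
General 1's expected payoff (from either row, since indifferent) is 10·1/6 + 1·5/6 = 5/2.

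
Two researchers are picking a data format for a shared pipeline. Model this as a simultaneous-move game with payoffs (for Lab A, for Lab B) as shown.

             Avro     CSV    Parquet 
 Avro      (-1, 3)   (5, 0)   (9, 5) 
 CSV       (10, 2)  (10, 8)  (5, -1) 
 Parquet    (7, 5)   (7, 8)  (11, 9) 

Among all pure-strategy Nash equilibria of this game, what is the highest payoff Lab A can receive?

11

Both CSV is a pure NE (Lab A: 10 ≥ 7; Lab B: 8 ≥ 2). Lab A gets 10.
Both Parquet is a pure NE (Lab A: 11 ≥ 9; Lab B: 9 ≥ 8). Lab A gets 11.
Every other cell has a profitable deviation for at least one player. Highest of {10, 11} is 11.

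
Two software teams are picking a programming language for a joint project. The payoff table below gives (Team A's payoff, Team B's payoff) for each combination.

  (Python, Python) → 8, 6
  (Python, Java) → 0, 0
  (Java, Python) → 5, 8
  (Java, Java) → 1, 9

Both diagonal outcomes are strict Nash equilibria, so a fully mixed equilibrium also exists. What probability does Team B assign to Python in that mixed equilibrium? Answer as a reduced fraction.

Team B's mix q on Python must make Team A indifferent between Python and Java.
Team A's payoff from Python: 8q + 0(1−q). From Java: 5q + 1(1−q).
Set equal: 3q = 1(1−q) → q = 1/4.

1/4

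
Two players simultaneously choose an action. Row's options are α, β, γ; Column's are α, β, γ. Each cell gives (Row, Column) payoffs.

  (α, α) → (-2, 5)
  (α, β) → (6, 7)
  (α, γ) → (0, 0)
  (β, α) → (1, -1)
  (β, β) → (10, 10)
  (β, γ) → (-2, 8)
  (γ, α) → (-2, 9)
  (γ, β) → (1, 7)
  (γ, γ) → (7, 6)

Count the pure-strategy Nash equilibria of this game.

Both β: Row gets 10 (best alternative 6); Column gets 10 (best alternative 8). Neither deviates — NE.
Both γ is not a NE: Column would switch to α (9 > 6).
No other cell survives both best-response checks, so there is 1 pure NE.

1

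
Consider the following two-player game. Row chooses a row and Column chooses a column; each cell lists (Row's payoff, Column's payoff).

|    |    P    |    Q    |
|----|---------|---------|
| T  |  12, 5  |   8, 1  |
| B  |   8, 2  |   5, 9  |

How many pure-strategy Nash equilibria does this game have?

(T, P): Row gets 12 (best alternative 8); Column gets 5 (best alternative 1). Neither deviates — NE.
(B, Q) is not a NE: Row would switch to T (8 > 5).
No other cell survives both best-response checks, so there is 1 pure NE.

1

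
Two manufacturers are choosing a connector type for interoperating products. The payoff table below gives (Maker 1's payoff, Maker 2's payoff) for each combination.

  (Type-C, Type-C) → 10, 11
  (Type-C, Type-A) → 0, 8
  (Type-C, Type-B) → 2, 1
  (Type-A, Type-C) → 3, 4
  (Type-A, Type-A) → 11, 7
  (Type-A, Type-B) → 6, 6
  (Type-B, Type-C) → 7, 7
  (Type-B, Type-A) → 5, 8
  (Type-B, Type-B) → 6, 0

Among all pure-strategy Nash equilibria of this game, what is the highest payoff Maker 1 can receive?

Both Type-C is a pure NE (Maker 1: 10 ≥ 7; Maker 2: 11 ≥ 8). Maker 1 gets 10.
Both Type-A is a pure NE (Maker 1: 11 ≥ 5; Maker 2: 7 ≥ 6). Maker 1 gets 11.
Every other cell has a profitable deviation for at least one player. Highest of {10, 11} is 11.

11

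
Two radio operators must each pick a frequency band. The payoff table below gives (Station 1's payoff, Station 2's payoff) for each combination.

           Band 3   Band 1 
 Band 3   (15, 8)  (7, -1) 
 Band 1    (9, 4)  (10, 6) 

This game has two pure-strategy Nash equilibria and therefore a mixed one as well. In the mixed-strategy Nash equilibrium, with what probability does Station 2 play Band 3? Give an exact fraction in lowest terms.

1/3

Station 2's mix q on Band 3 must make Station 1 indifferent between Band 3 and Band 1.
Station 1's payoff from Band 3: 15q + 7(1−q). From Band 1: 9q + 10(1−q).
Set equal: 6q = 3(1−q) → q = 3/9 = 1/3.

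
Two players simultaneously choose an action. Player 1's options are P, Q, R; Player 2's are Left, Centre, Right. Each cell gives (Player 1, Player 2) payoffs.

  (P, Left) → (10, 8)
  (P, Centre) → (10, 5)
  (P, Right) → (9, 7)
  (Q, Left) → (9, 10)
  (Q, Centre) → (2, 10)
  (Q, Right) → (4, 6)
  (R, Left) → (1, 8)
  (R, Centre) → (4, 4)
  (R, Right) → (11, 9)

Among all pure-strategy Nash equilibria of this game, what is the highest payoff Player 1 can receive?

11

(P, Left) is a pure NE (Player 1: 10 ≥ 9; Player 2: 8 ≥ 7). Player 1 gets 10.
(R, Right) is a pure NE (Player 1: 11 ≥ 9; Player 2: 9 ≥ 8). Player 1 gets 11.
Every other cell has a profitable deviation for at least one player. Highest of {10, 11} is 11.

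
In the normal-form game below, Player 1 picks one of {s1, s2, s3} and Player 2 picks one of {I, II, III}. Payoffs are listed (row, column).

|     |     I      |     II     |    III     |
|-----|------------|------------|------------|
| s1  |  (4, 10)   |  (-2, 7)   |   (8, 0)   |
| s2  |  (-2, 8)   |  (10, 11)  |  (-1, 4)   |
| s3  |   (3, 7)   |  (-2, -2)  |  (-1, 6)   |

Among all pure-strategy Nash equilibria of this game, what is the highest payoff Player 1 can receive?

(s1, I) is a pure NE (Player 1: 4 ≥ 3; Player 2: 10 ≥ 7). Player 1 gets 4.
(s2, II) is a pure NE (Player 1: 10 ≥ -2; Player 2: 11 ≥ 8). Player 1 gets 10.
Every other cell has a profitable deviation for at least one player. Highest of {4, 10} is 10.

10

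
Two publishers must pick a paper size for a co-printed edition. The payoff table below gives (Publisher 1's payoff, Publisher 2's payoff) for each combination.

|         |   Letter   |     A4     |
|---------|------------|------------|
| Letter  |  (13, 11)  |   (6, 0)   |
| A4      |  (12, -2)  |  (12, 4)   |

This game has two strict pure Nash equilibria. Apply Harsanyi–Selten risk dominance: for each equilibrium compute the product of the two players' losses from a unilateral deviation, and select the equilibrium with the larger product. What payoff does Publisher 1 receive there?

At both Letter: Publisher 1 loses 13 − 12 = 1 by deviating; Publisher 2 loses 11 − 0 = 11. Product = 1·11 = 11.
At both A4: Publisher 1 loses 12 − 6 = 6 by deviating; Publisher 2 loses 4 − (-2) = 6. Product = 6·6 = 36.
36 > 11, so both A4 is risk-dominant. Publisher 1's payoff there is 12.

12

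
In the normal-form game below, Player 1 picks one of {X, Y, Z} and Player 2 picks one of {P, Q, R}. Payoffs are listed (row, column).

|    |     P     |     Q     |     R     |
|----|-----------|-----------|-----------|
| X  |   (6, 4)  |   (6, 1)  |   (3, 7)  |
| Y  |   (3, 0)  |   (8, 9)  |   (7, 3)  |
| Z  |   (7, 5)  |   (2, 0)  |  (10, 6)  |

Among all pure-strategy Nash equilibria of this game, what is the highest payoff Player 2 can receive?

9

(Y, Q) is a pure NE (Player 1: 8 ≥ 6; Player 2: 9 ≥ 3). Player 2 gets 9.
(Z, R) is a pure NE (Player 1: 10 ≥ 7; Player 2: 6 ≥ 5). Player 2 gets 6.
Every other cell has a profitable deviation for at least one player. Highest of {9, 6} is 9.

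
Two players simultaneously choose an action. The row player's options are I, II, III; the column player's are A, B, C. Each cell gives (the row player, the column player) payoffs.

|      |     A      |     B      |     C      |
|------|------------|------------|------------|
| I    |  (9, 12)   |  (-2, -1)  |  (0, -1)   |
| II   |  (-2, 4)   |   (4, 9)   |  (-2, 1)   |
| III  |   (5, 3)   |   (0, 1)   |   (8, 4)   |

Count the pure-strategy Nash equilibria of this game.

3

(I, A): the row player gets 9 (best alternative 5); the column player gets 12 (best alternative -1). Neither deviates — NE.
(II, B): the row player gets 4 (best alternative 0); the column player gets 9 (best alternative 4). Neither deviates — NE.
(III, C): the row player gets 8 (best alternative 0); the column player gets 4 (best alternative 3). Neither deviates — NE.
(III, B) is not a NE: the row player would switch to II (4 > 0).
No other cell survives both best-response checks, so there are 3 pure NE.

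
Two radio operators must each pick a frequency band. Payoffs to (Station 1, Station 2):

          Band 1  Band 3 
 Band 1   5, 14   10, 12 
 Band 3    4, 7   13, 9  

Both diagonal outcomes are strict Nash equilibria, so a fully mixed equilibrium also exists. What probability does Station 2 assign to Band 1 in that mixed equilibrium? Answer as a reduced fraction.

3/4

Station 2's mix q on Band 1 must make Station 1 indifferent between Band 1 and Band 3.
Station 1's payoff from Band 1: 5q + 10(1−q). From Band 3: 4q + 13(1−q).
Set equal: 1q = 3(1−q) → q = 3/4.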